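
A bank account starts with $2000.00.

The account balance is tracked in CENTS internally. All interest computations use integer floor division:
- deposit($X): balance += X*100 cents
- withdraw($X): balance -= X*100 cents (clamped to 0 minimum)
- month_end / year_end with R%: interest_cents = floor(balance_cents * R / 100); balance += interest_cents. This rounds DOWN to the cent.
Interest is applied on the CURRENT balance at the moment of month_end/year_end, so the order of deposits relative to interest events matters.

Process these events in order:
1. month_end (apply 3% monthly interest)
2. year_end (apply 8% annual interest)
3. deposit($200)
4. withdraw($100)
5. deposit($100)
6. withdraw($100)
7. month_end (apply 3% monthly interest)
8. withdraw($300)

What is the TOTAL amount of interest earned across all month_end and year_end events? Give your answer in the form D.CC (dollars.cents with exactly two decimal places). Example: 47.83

Answer: 294.54

Derivation:
After 1 (month_end (apply 3% monthly interest)): balance=$2060.00 total_interest=$60.00
After 2 (year_end (apply 8% annual interest)): balance=$2224.80 total_interest=$224.80
After 3 (deposit($200)): balance=$2424.80 total_interest=$224.80
After 4 (withdraw($100)): balance=$2324.80 total_interest=$224.80
After 5 (deposit($100)): balance=$2424.80 total_interest=$224.80
After 6 (withdraw($100)): balance=$2324.80 total_interest=$224.80
After 7 (month_end (apply 3% monthly interest)): balance=$2394.54 total_interest=$294.54
After 8 (withdraw($300)): balance=$2094.54 total_interest=$294.54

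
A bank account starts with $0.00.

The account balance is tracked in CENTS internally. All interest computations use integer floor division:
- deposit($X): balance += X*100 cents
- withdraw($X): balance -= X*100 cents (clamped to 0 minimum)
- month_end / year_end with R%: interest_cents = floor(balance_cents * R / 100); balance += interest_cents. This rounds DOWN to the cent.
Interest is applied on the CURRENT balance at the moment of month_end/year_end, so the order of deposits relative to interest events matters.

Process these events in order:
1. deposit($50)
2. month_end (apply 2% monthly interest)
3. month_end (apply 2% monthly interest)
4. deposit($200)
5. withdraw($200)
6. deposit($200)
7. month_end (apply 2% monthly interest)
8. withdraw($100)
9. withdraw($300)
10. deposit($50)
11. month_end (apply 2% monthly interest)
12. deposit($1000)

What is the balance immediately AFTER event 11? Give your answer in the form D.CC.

After 1 (deposit($50)): balance=$50.00 total_interest=$0.00
After 2 (month_end (apply 2% monthly interest)): balance=$51.00 total_interest=$1.00
After 3 (month_end (apply 2% monthly interest)): balance=$52.02 total_interest=$2.02
After 4 (deposit($200)): balance=$252.02 total_interest=$2.02
After 5 (withdraw($200)): balance=$52.02 total_interest=$2.02
After 6 (deposit($200)): balance=$252.02 total_interest=$2.02
After 7 (month_end (apply 2% monthly interest)): balance=$257.06 total_interest=$7.06
After 8 (withdraw($100)): balance=$157.06 total_interest=$7.06
After 9 (withdraw($300)): balance=$0.00 total_interest=$7.06
After 10 (deposit($50)): balance=$50.00 total_interest=$7.06
After 11 (month_end (apply 2% monthly interest)): balance=$51.00 total_interest=$8.06

Answer: 51.00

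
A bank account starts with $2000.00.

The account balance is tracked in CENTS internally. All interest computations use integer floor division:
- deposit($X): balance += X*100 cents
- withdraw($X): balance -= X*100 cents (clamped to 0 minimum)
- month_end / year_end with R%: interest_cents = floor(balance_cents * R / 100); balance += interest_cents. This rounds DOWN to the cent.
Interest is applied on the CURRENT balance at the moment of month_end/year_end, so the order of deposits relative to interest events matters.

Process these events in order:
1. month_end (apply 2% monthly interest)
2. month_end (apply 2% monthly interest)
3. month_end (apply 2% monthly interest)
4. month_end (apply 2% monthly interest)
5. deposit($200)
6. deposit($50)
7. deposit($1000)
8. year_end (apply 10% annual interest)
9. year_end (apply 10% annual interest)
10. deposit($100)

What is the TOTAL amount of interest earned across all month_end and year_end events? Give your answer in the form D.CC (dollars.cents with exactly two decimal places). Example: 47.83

Answer: 881.96

Derivation:
After 1 (month_end (apply 2% monthly interest)): balance=$2040.00 total_interest=$40.00
After 2 (month_end (apply 2% monthly interest)): balance=$2080.80 total_interest=$80.80
After 3 (month_end (apply 2% monthly interest)): balance=$2122.41 total_interest=$122.41
After 4 (month_end (apply 2% monthly interest)): balance=$2164.85 total_interest=$164.85
After 5 (deposit($200)): balance=$2364.85 total_interest=$164.85
After 6 (deposit($50)): balance=$2414.85 total_interest=$164.85
After 7 (deposit($1000)): balance=$3414.85 total_interest=$164.85
After 8 (year_end (apply 10% annual interest)): balance=$3756.33 total_interest=$506.33
After 9 (year_end (apply 10% annual interest)): balance=$4131.96 total_interest=$881.96
After 10 (deposit($100)): balance=$4231.96 total_interest=$881.96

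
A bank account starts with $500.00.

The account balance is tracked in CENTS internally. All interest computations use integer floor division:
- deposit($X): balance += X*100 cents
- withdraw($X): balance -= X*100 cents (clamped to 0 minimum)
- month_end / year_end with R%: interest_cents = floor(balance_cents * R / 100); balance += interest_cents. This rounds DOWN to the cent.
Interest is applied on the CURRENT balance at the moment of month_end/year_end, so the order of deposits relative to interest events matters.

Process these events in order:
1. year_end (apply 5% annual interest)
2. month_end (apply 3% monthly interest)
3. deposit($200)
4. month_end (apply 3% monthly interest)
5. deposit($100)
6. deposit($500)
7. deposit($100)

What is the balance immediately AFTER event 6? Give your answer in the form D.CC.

Answer: 1362.97

Derivation:
After 1 (year_end (apply 5% annual interest)): balance=$525.00 total_interest=$25.00
After 2 (month_end (apply 3% monthly interest)): balance=$540.75 total_interest=$40.75
After 3 (deposit($200)): balance=$740.75 total_interest=$40.75
After 4 (month_end (apply 3% monthly interest)): balance=$762.97 total_interest=$62.97
After 5 (deposit($100)): balance=$862.97 total_interest=$62.97
After 6 (deposit($500)): balance=$1362.97 total_interest=$62.97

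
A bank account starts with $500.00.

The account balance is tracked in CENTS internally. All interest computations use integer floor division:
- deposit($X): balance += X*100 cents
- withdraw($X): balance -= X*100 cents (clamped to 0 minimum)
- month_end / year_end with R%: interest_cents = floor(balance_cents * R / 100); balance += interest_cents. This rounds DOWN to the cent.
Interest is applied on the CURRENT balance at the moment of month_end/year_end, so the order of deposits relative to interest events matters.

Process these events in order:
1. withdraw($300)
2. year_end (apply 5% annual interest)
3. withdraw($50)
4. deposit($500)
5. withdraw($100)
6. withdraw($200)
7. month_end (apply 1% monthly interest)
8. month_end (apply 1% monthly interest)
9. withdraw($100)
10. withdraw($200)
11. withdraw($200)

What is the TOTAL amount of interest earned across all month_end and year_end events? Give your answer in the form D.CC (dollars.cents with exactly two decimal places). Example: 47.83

After 1 (withdraw($300)): balance=$200.00 total_interest=$0.00
After 2 (year_end (apply 5% annual interest)): balance=$210.00 total_interest=$10.00
After 3 (withdraw($50)): balance=$160.00 total_interest=$10.00
After 4 (deposit($500)): balance=$660.00 total_interest=$10.00
After 5 (withdraw($100)): balance=$560.00 total_interest=$10.00
After 6 (withdraw($200)): balance=$360.00 total_interest=$10.00
After 7 (month_end (apply 1% monthly interest)): balance=$363.60 total_interest=$13.60
After 8 (month_end (apply 1% monthly interest)): balance=$367.23 total_interest=$17.23
After 9 (withdraw($100)): balance=$267.23 total_interest=$17.23
After 10 (withdraw($200)): balance=$67.23 total_interest=$17.23
After 11 (withdraw($200)): balance=$0.00 total_interest=$17.23

Answer: 17.23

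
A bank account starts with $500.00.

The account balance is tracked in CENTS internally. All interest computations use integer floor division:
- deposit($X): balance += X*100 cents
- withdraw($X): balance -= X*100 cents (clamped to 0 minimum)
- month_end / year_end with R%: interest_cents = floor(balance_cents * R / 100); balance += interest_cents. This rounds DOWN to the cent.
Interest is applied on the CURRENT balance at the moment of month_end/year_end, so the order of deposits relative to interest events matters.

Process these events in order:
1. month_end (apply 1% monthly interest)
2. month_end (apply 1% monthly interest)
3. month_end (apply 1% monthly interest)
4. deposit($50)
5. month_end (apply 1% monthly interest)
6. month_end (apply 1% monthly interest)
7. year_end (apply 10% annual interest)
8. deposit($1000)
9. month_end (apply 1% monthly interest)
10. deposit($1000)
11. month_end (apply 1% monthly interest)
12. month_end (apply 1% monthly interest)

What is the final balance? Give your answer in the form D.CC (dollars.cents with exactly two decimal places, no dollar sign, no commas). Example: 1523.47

Answer: 2703.75

Derivation:
After 1 (month_end (apply 1% monthly interest)): balance=$505.00 total_interest=$5.00
After 2 (month_end (apply 1% monthly interest)): balance=$510.05 total_interest=$10.05
After 3 (month_end (apply 1% monthly interest)): balance=$515.15 total_interest=$15.15
After 4 (deposit($50)): balance=$565.15 total_interest=$15.15
After 5 (month_end (apply 1% monthly interest)): balance=$570.80 total_interest=$20.80
After 6 (month_end (apply 1% monthly interest)): balance=$576.50 total_interest=$26.50
After 7 (year_end (apply 10% annual interest)): balance=$634.15 total_interest=$84.15
After 8 (deposit($1000)): balance=$1634.15 total_interest=$84.15
After 9 (month_end (apply 1% monthly interest)): balance=$1650.49 total_interest=$100.49
After 10 (deposit($1000)): balance=$2650.49 total_interest=$100.49
After 11 (month_end (apply 1% monthly interest)): balance=$2676.99 total_interest=$126.99
After 12 (month_end (apply 1% monthly interest)): balance=$2703.75 total_interest=$153.75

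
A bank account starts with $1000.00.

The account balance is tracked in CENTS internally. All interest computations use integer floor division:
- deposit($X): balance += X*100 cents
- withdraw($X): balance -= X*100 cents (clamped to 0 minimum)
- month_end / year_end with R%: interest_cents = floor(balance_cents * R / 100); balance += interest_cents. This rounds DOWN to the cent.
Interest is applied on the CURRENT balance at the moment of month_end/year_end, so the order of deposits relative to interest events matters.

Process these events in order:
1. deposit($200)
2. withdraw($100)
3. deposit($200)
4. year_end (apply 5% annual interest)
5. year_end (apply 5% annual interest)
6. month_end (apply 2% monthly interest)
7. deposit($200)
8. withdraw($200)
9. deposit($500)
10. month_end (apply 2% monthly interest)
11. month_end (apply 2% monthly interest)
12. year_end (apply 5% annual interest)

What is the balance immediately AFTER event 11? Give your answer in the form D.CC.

Answer: 2041.16

Derivation:
After 1 (deposit($200)): balance=$1200.00 total_interest=$0.00
After 2 (withdraw($100)): balance=$1100.00 total_interest=$0.00
After 3 (deposit($200)): balance=$1300.00 total_interest=$0.00
After 4 (year_end (apply 5% annual interest)): balance=$1365.00 total_interest=$65.00
After 5 (year_end (apply 5% annual interest)): balance=$1433.25 total_interest=$133.25
After 6 (month_end (apply 2% monthly interest)): balance=$1461.91 total_interest=$161.91
After 7 (deposit($200)): balance=$1661.91 total_interest=$161.91
After 8 (withdraw($200)): balance=$1461.91 total_interest=$161.91
After 9 (deposit($500)): balance=$1961.91 total_interest=$161.91
After 10 (month_end (apply 2% monthly interest)): balance=$2001.14 total_interest=$201.14
After 11 (month_end (apply 2% monthly interest)): balance=$2041.16 total_interest=$241.16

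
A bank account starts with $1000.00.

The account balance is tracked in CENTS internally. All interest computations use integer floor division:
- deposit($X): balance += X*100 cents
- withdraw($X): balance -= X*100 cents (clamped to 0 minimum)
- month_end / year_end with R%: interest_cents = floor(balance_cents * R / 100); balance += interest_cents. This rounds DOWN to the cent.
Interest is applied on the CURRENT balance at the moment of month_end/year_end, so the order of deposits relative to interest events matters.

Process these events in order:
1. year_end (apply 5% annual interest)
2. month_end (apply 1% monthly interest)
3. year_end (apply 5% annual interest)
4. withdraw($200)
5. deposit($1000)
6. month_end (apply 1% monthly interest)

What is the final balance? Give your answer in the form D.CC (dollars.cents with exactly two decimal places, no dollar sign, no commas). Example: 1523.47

Answer: 1932.65

Derivation:
After 1 (year_end (apply 5% annual interest)): balance=$1050.00 total_interest=$50.00
After 2 (month_end (apply 1% monthly interest)): balance=$1060.50 total_interest=$60.50
After 3 (year_end (apply 5% annual interest)): balance=$1113.52 total_interest=$113.52
After 4 (withdraw($200)): balance=$913.52 total_interest=$113.52
After 5 (deposit($1000)): balance=$1913.52 total_interest=$113.52
After 6 (month_end (apply 1% monthly interest)): balance=$1932.65 total_interest=$132.65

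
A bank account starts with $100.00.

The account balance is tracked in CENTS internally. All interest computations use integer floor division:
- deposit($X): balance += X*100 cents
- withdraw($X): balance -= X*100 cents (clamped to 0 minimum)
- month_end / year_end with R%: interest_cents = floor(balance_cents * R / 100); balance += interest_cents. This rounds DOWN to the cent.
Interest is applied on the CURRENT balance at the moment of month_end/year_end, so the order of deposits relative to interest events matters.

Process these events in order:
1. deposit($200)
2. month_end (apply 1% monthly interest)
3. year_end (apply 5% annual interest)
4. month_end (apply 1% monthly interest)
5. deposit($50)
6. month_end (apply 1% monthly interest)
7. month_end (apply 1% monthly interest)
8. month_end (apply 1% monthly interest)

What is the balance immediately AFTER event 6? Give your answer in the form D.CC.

Answer: 375.04

Derivation:
After 1 (deposit($200)): balance=$300.00 total_interest=$0.00
After 2 (month_end (apply 1% monthly interest)): balance=$303.00 total_interest=$3.00
After 3 (year_end (apply 5% annual interest)): balance=$318.15 total_interest=$18.15
After 4 (month_end (apply 1% monthly interest)): balance=$321.33 total_interest=$21.33
After 5 (deposit($50)): balance=$371.33 total_interest=$21.33
After 6 (month_end (apply 1% monthly interest)): balance=$375.04 total_interest=$25.04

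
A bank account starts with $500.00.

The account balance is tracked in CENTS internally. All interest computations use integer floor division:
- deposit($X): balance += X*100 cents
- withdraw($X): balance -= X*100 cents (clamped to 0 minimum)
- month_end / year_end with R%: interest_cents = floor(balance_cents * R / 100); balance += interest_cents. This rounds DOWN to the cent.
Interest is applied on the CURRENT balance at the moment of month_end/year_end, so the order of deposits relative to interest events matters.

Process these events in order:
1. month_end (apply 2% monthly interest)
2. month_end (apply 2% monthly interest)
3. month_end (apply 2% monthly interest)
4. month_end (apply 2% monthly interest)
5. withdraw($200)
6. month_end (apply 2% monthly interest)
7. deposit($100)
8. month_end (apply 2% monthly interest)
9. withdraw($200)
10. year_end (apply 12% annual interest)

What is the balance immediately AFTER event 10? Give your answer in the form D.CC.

Answer: 287.82

Derivation:
After 1 (month_end (apply 2% monthly interest)): balance=$510.00 total_interest=$10.00
After 2 (month_end (apply 2% monthly interest)): balance=$520.20 total_interest=$20.20
After 3 (month_end (apply 2% monthly interest)): balance=$530.60 total_interest=$30.60
After 4 (month_end (apply 2% monthly interest)): balance=$541.21 total_interest=$41.21
After 5 (withdraw($200)): balance=$341.21 total_interest=$41.21
After 6 (month_end (apply 2% monthly interest)): balance=$348.03 total_interest=$48.03
After 7 (deposit($100)): balance=$448.03 total_interest=$48.03
After 8 (month_end (apply 2% monthly interest)): balance=$456.99 total_interest=$56.99
After 9 (withdraw($200)): balance=$256.99 total_interest=$56.99
After 10 (year_end (apply 12% annual interest)): balance=$287.82 total_interest=$87.82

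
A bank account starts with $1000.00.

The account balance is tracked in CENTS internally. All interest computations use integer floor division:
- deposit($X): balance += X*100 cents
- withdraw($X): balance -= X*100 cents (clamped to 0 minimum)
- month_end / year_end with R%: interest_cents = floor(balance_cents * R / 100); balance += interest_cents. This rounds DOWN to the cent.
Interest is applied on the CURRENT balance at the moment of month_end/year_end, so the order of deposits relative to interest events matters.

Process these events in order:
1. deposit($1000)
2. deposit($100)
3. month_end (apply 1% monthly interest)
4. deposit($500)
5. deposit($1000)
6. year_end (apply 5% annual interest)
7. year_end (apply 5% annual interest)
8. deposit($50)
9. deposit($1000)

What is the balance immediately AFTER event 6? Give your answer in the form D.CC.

Answer: 3802.05

Derivation:
After 1 (deposit($1000)): balance=$2000.00 total_interest=$0.00
After 2 (deposit($100)): balance=$2100.00 total_interest=$0.00
After 3 (month_end (apply 1% monthly interest)): balance=$2121.00 total_interest=$21.00
After 4 (deposit($500)): balance=$2621.00 total_interest=$21.00
After 5 (deposit($1000)): balance=$3621.00 total_interest=$21.00
After 6 (year_end (apply 5% annual interest)): balance=$3802.05 total_interest=$202.05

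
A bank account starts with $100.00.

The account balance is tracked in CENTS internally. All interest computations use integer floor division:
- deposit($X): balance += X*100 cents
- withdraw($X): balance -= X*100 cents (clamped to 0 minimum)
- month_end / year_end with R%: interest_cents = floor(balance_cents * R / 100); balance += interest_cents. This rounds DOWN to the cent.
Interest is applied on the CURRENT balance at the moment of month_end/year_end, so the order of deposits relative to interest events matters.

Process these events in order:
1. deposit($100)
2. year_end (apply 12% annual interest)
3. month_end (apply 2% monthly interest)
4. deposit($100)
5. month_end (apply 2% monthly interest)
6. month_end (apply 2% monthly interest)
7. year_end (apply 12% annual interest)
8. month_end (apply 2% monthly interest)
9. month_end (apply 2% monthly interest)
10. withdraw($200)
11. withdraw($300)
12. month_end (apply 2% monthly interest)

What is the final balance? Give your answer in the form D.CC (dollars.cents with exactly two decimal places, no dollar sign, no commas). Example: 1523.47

Answer: 0.00

Derivation:
After 1 (deposit($100)): balance=$200.00 total_interest=$0.00
After 2 (year_end (apply 12% annual interest)): balance=$224.00 total_interest=$24.00
After 3 (month_end (apply 2% monthly interest)): balance=$228.48 total_interest=$28.48
After 4 (deposit($100)): balance=$328.48 total_interest=$28.48
After 5 (month_end (apply 2% monthly interest)): balance=$335.04 total_interest=$35.04
After 6 (month_end (apply 2% monthly interest)): balance=$341.74 total_interest=$41.74
After 7 (year_end (apply 12% annual interest)): balance=$382.74 total_interest=$82.74
After 8 (month_end (apply 2% monthly interest)): balance=$390.39 total_interest=$90.39
After 9 (month_end (apply 2% monthly interest)): balance=$398.19 total_interest=$98.19
After 10 (withdraw($200)): balance=$198.19 total_interest=$98.19
After 11 (withdraw($300)): balance=$0.00 total_interest=$98.19
After 12 (month_end (apply 2% monthly interest)): balance=$0.00 total_interest=$98.19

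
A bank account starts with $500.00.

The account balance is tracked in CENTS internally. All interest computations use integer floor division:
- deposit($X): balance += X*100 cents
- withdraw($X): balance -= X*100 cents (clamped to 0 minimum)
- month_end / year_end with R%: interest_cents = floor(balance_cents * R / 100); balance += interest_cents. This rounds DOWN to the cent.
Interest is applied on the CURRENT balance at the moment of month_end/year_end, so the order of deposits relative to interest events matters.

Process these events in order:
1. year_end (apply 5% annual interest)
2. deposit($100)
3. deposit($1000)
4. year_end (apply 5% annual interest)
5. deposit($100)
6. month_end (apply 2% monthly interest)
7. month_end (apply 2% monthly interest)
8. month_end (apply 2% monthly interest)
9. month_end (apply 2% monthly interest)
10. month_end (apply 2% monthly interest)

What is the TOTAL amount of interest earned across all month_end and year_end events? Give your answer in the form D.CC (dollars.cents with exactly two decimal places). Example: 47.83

Answer: 294.22

Derivation:
After 1 (year_end (apply 5% annual interest)): balance=$525.00 total_interest=$25.00
After 2 (deposit($100)): balance=$625.00 total_interest=$25.00
After 3 (deposit($1000)): balance=$1625.00 total_interest=$25.00
After 4 (year_end (apply 5% annual interest)): balance=$1706.25 total_interest=$106.25
After 5 (deposit($100)): balance=$1806.25 total_interest=$106.25
After 6 (month_end (apply 2% monthly interest)): balance=$1842.37 total_interest=$142.37
After 7 (month_end (apply 2% monthly interest)): balance=$1879.21 total_interest=$179.21
After 8 (month_end (apply 2% monthly interest)): balance=$1916.79 total_interest=$216.79
After 9 (month_end (apply 2% monthly interest)): balance=$1955.12 total_interest=$255.12
After 10 (month_end (apply 2% monthly interest)): balance=$1994.22 total_interest=$294.22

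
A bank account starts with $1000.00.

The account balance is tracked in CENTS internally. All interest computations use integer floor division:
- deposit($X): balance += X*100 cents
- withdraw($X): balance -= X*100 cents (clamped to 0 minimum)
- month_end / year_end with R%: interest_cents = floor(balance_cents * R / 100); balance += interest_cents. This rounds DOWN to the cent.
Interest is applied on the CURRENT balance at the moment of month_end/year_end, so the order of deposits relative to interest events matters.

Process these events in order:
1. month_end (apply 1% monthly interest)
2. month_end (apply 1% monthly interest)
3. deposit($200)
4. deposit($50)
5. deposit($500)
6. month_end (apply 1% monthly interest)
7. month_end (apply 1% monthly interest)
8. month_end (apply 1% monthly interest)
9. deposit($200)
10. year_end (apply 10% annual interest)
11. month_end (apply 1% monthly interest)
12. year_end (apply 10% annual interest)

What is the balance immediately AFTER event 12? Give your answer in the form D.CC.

After 1 (month_end (apply 1% monthly interest)): balance=$1010.00 total_interest=$10.00
After 2 (month_end (apply 1% monthly interest)): balance=$1020.10 total_interest=$20.10
After 3 (deposit($200)): balance=$1220.10 total_interest=$20.10
After 4 (deposit($50)): balance=$1270.10 total_interest=$20.10
After 5 (deposit($500)): balance=$1770.10 total_interest=$20.10
After 6 (month_end (apply 1% monthly interest)): balance=$1787.80 total_interest=$37.80
After 7 (month_end (apply 1% monthly interest)): balance=$1805.67 total_interest=$55.67
After 8 (month_end (apply 1% monthly interest)): balance=$1823.72 total_interest=$73.72
After 9 (deposit($200)): balance=$2023.72 total_interest=$73.72
After 10 (year_end (apply 10% annual interest)): balance=$2226.09 total_interest=$276.09
After 11 (month_end (apply 1% monthly interest)): balance=$2248.35 total_interest=$298.35
After 12 (year_end (apply 10% annual interest)): balance=$2473.18 total_interest=$523.18

Answer: 2473.18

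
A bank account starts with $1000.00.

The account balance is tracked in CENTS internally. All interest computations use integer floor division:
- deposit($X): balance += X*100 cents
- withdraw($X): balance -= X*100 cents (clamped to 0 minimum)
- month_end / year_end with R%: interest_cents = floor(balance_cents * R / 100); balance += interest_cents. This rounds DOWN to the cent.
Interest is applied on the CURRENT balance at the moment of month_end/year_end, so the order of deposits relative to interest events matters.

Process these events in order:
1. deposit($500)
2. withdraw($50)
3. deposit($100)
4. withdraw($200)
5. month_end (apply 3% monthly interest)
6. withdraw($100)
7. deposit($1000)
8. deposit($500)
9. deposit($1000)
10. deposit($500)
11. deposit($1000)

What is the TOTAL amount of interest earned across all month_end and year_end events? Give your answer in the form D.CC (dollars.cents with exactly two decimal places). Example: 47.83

Answer: 40.50

Derivation:
After 1 (deposit($500)): balance=$1500.00 total_interest=$0.00
After 2 (withdraw($50)): balance=$1450.00 total_interest=$0.00
After 3 (deposit($100)): balance=$1550.00 total_interest=$0.00
After 4 (withdraw($200)): balance=$1350.00 total_interest=$0.00
After 5 (month_end (apply 3% monthly interest)): balance=$1390.50 total_interest=$40.50
After 6 (withdraw($100)): balance=$1290.50 total_interest=$40.50
After 7 (deposit($1000)): balance=$2290.50 total_interest=$40.50
After 8 (deposit($500)): balance=$2790.50 total_interest=$40.50
After 9 (deposit($1000)): balance=$3790.50 total_interest=$40.50
After 10 (deposit($500)): balance=$4290.50 total_interest=$40.50
After 11 (deposit($1000)): balance=$5290.50 total_interest=$40.50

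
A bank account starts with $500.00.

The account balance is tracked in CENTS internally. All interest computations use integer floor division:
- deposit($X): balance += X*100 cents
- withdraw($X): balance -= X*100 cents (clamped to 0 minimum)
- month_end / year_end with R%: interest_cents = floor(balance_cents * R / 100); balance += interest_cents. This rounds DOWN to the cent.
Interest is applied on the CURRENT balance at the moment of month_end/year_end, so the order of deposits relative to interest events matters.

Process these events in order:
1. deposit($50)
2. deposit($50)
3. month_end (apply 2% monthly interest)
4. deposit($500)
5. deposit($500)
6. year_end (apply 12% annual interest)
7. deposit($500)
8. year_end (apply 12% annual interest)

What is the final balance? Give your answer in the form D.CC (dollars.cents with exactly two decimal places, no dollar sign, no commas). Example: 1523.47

Answer: 2582.09

Derivation:
After 1 (deposit($50)): balance=$550.00 total_interest=$0.00
After 2 (deposit($50)): balance=$600.00 total_interest=$0.00
After 3 (month_end (apply 2% monthly interest)): balance=$612.00 total_interest=$12.00
After 4 (deposit($500)): balance=$1112.00 total_interest=$12.00
After 5 (deposit($500)): balance=$1612.00 total_interest=$12.00
After 6 (year_end (apply 12% annual interest)): balance=$1805.44 total_interest=$205.44
After 7 (deposit($500)): balance=$2305.44 total_interest=$205.44
After 8 (year_end (apply 12% annual interest)): balance=$2582.09 total_interest=$482.09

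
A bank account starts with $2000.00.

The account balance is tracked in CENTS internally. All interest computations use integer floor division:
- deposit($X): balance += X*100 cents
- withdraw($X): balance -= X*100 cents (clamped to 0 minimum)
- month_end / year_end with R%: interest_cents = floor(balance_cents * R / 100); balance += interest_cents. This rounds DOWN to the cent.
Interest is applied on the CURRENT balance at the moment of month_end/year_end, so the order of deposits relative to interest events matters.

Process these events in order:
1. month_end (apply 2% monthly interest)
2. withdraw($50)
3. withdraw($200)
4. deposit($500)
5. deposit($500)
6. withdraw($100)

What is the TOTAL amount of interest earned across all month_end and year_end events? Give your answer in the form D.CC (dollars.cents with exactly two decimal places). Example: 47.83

After 1 (month_end (apply 2% monthly interest)): balance=$2040.00 total_interest=$40.00
After 2 (withdraw($50)): balance=$1990.00 total_interest=$40.00
After 3 (withdraw($200)): balance=$1790.00 total_interest=$40.00
After 4 (deposit($500)): balance=$2290.00 total_interest=$40.00
After 5 (deposit($500)): balance=$2790.00 total_interest=$40.00
After 6 (withdraw($100)): balance=$2690.00 total_interest=$40.00

Answer: 40.00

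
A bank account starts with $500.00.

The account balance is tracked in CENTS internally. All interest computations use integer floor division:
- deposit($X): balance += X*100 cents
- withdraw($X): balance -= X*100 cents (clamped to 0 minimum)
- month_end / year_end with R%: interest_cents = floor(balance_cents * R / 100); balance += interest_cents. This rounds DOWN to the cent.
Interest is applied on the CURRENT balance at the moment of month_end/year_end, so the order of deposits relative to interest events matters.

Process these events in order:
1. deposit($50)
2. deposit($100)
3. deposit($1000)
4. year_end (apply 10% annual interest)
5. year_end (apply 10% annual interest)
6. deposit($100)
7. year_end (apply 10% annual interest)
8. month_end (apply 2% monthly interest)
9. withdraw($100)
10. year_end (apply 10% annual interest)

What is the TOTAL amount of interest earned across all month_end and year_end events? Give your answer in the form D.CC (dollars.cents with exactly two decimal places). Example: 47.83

After 1 (deposit($50)): balance=$550.00 total_interest=$0.00
After 2 (deposit($100)): balance=$650.00 total_interest=$0.00
After 3 (deposit($1000)): balance=$1650.00 total_interest=$0.00
After 4 (year_end (apply 10% annual interest)): balance=$1815.00 total_interest=$165.00
After 5 (year_end (apply 10% annual interest)): balance=$1996.50 total_interest=$346.50
After 6 (deposit($100)): balance=$2096.50 total_interest=$346.50
After 7 (year_end (apply 10% annual interest)): balance=$2306.15 total_interest=$556.15
After 8 (month_end (apply 2% monthly interest)): balance=$2352.27 total_interest=$602.27
After 9 (withdraw($100)): balance=$2252.27 total_interest=$602.27
After 10 (year_end (apply 10% annual interest)): balance=$2477.49 total_interest=$827.49

Answer: 827.49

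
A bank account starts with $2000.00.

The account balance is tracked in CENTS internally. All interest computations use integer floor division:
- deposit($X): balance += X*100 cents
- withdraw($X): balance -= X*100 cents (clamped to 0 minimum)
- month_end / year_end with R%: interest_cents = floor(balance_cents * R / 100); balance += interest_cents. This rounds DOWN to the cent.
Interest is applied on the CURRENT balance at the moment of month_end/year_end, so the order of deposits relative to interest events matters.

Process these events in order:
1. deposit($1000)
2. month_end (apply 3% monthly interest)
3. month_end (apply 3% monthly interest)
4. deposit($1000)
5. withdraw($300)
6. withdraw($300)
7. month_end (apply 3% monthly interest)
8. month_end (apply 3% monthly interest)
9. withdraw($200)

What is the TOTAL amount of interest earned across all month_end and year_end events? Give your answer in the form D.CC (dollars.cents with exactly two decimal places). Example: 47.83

After 1 (deposit($1000)): balance=$3000.00 total_interest=$0.00
After 2 (month_end (apply 3% monthly interest)): balance=$3090.00 total_interest=$90.00
After 3 (month_end (apply 3% monthly interest)): balance=$3182.70 total_interest=$182.70
After 4 (deposit($1000)): balance=$4182.70 total_interest=$182.70
After 5 (withdraw($300)): balance=$3882.70 total_interest=$182.70
After 6 (withdraw($300)): balance=$3582.70 total_interest=$182.70
After 7 (month_end (apply 3% monthly interest)): balance=$3690.18 total_interest=$290.18
After 8 (month_end (apply 3% monthly interest)): balance=$3800.88 total_interest=$400.88
After 9 (withdraw($200)): balance=$3600.88 total_interest=$400.88

Answer: 400.88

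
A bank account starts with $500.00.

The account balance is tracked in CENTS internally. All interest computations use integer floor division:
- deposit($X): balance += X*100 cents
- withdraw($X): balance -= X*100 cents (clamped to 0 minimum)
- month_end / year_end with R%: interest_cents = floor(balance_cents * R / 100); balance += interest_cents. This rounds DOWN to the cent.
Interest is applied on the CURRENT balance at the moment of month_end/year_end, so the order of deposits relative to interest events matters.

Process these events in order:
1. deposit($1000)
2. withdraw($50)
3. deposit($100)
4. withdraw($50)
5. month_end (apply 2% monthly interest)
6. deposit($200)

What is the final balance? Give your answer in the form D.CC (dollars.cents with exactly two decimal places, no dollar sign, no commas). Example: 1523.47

Answer: 1730.00

Derivation:
After 1 (deposit($1000)): balance=$1500.00 total_interest=$0.00
After 2 (withdraw($50)): balance=$1450.00 total_interest=$0.00
After 3 (deposit($100)): balance=$1550.00 total_interest=$0.00
After 4 (withdraw($50)): balance=$1500.00 total_interest=$0.00
After 5 (month_end (apply 2% monthly interest)): balance=$1530.00 total_interest=$30.00
After 6 (deposit($200)): balance=$1730.00 total_interest=$30.00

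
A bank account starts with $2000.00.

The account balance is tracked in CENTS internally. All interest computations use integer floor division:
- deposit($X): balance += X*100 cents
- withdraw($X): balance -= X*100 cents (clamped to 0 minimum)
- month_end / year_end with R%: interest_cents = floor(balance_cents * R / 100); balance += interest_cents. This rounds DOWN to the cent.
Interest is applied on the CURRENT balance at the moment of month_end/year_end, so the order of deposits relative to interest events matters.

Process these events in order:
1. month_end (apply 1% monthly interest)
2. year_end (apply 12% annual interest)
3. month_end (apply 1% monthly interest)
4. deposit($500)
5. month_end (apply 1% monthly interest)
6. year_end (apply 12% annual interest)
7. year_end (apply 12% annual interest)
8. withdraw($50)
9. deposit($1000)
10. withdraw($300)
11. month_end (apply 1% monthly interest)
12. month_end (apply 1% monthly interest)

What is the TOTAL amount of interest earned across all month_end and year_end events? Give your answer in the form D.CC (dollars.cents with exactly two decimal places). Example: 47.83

Answer: 1112.43

Derivation:
After 1 (month_end (apply 1% monthly interest)): balance=$2020.00 total_interest=$20.00
After 2 (year_end (apply 12% annual interest)): balance=$2262.40 total_interest=$262.40
After 3 (month_end (apply 1% monthly interest)): balance=$2285.02 total_interest=$285.02
After 4 (deposit($500)): balance=$2785.02 total_interest=$285.02
After 5 (month_end (apply 1% monthly interest)): balance=$2812.87 total_interest=$312.87
After 6 (year_end (apply 12% annual interest)): balance=$3150.41 total_interest=$650.41
After 7 (year_end (apply 12% annual interest)): balance=$3528.45 total_interest=$1028.45
After 8 (withdraw($50)): balance=$3478.45 total_interest=$1028.45
After 9 (deposit($1000)): balance=$4478.45 total_interest=$1028.45
After 10 (withdraw($300)): balance=$4178.45 total_interest=$1028.45
After 11 (month_end (apply 1% monthly interest)): balance=$4220.23 total_interest=$1070.23
After 12 (month_end (apply 1% monthly interest)): balance=$4262.43 total_interest=$1112.43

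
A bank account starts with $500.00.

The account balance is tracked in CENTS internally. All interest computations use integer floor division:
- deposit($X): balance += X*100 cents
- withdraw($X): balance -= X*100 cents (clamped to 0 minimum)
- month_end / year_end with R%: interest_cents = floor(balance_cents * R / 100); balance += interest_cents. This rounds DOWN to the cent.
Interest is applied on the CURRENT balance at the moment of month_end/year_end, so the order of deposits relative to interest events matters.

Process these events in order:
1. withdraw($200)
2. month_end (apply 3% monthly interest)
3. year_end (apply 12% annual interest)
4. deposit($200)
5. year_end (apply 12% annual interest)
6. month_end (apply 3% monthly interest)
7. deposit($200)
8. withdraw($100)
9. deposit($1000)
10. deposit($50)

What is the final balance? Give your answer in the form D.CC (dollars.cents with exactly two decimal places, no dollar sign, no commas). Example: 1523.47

Answer: 1779.94

Derivation:
After 1 (withdraw($200)): balance=$300.00 total_interest=$0.00
After 2 (month_end (apply 3% monthly interest)): balance=$309.00 total_interest=$9.00
After 3 (year_end (apply 12% annual interest)): balance=$346.08 total_interest=$46.08
After 4 (deposit($200)): balance=$546.08 total_interest=$46.08
After 5 (year_end (apply 12% annual interest)): balance=$611.60 total_interest=$111.60
After 6 (month_end (apply 3% monthly interest)): balance=$629.94 total_interest=$129.94
After 7 (deposit($200)): balance=$829.94 total_interest=$129.94
After 8 (withdraw($100)): balance=$729.94 total_interest=$129.94
After 9 (deposit($1000)): balance=$1729.94 total_interest=$129.94
After 10 (deposit($50)): balance=$1779.94 total_interest=$129.94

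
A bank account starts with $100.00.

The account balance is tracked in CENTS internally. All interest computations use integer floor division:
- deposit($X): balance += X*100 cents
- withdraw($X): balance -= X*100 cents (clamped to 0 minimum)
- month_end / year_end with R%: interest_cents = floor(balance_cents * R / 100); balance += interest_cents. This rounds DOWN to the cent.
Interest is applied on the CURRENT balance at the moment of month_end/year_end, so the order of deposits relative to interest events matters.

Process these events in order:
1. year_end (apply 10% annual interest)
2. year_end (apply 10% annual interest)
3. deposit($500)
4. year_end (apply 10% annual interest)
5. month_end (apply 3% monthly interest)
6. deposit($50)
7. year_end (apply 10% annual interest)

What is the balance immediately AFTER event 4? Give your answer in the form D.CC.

After 1 (year_end (apply 10% annual interest)): balance=$110.00 total_interest=$10.00
After 2 (year_end (apply 10% annual interest)): balance=$121.00 total_interest=$21.00
After 3 (deposit($500)): balance=$621.00 total_interest=$21.00
After 4 (year_end (apply 10% annual interest)): balance=$683.10 total_interest=$83.10

Answer: 683.10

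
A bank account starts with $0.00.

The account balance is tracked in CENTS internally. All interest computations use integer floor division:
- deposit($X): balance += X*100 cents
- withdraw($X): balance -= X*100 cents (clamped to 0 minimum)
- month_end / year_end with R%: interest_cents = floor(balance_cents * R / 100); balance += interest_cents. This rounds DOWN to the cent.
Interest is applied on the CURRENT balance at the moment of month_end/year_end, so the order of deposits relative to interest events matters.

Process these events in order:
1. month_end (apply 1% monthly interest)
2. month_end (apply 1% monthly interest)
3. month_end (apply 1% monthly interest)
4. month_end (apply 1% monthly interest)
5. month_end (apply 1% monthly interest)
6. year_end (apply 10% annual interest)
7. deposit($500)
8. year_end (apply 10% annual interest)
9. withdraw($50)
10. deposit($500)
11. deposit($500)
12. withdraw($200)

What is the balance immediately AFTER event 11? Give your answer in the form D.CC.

Answer: 1500.00

Derivation:
After 1 (month_end (apply 1% monthly interest)): balance=$0.00 total_interest=$0.00
After 2 (month_end (apply 1% monthly interest)): balance=$0.00 total_interest=$0.00
After 3 (month_end (apply 1% monthly interest)): balance=$0.00 total_interest=$0.00
After 4 (month_end (apply 1% monthly interest)): balance=$0.00 total_interest=$0.00
After 5 (month_end (apply 1% monthly interest)): balance=$0.00 total_interest=$0.00
After 6 (year_end (apply 10% annual interest)): balance=$0.00 total_interest=$0.00
After 7 (deposit($500)): balance=$500.00 total_interest=$0.00
After 8 (year_end (apply 10% annual interest)): balance=$550.00 total_interest=$50.00
After 9 (withdraw($50)): balance=$500.00 total_interest=$50.00
After 10 (deposit($500)): balance=$1000.00 total_interest=$50.00
After 11 (deposit($500)): balance=$1500.00 total_interest=$50.00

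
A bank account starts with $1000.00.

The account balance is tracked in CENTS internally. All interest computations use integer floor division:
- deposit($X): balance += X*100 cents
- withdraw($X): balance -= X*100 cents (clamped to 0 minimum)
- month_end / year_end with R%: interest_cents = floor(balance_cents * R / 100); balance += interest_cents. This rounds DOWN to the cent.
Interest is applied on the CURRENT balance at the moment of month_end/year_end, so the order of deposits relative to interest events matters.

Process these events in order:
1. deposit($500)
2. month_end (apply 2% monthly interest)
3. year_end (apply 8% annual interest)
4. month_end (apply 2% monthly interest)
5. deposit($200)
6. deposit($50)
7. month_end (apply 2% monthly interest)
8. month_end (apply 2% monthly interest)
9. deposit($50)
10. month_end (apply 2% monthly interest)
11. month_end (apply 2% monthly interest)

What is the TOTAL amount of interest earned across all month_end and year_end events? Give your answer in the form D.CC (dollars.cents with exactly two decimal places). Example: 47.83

After 1 (deposit($500)): balance=$1500.00 total_interest=$0.00
After 2 (month_end (apply 2% monthly interest)): balance=$1530.00 total_interest=$30.00
After 3 (year_end (apply 8% annual interest)): balance=$1652.40 total_interest=$152.40
After 4 (month_end (apply 2% monthly interest)): balance=$1685.44 total_interest=$185.44
After 5 (deposit($200)): balance=$1885.44 total_interest=$185.44
After 6 (deposit($50)): balance=$1935.44 total_interest=$185.44
After 7 (month_end (apply 2% monthly interest)): balance=$1974.14 total_interest=$224.14
After 8 (month_end (apply 2% monthly interest)): balance=$2013.62 total_interest=$263.62
After 9 (deposit($50)): balance=$2063.62 total_interest=$263.62
After 10 (month_end (apply 2% monthly interest)): balance=$2104.89 total_interest=$304.89
After 11 (month_end (apply 2% monthly interest)): balance=$2146.98 total_interest=$346.98

Answer: 346.98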